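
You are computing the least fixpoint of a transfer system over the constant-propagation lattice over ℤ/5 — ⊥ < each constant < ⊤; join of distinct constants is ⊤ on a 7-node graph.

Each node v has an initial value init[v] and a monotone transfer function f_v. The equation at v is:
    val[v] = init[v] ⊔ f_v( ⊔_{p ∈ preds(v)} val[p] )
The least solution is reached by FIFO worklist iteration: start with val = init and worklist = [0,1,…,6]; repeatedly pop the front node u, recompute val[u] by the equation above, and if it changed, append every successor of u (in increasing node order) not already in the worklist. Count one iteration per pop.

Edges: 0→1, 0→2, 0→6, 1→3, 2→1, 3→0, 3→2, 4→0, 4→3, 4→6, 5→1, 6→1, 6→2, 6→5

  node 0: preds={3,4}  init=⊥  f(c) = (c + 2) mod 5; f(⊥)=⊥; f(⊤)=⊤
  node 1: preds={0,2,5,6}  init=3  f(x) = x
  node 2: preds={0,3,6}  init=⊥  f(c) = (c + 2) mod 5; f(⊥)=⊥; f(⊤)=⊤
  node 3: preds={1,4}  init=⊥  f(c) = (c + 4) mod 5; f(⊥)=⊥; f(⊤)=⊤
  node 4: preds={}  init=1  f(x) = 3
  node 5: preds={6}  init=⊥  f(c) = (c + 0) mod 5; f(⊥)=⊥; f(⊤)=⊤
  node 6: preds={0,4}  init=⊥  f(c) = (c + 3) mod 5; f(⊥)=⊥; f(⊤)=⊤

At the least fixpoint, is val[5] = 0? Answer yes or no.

Iteration log — 14 steps:
  step 1. node 0  ⊔preds=1  new=3  old=⊥  +wl: 
  step 2. node 1  ⊔preds=3  new=3  stable
  step 3. node 2  ⊔preds=3  new=0  old=⊥  +wl: 1
  step 4. node 3  ⊔preds=⊤  new=⊤  old=⊥  +wl: 0,2
  step 5. node 4  ⊔preds=⊥  new=⊤  old=1  +wl: 3
  step 6. node 5  ⊔preds=⊥  new=⊥  stable
  step 7. node 6  ⊔preds=⊤  new=⊤  old=⊥  +wl: 5
  step 8. node 1  ⊔preds=⊤  new=⊤  old=3  +wl: 
  step 9. node 0  ⊔preds=⊤  new=⊤  old=3  +wl: 1,6
  step 10. node 2  ⊔preds=⊤  new=⊤  old=0  +wl: 
  step 11. node 3  ⊔preds=⊤  new=⊤  stable
  step 12. node 5  ⊔preds=⊤  new=⊤  old=⊥  +wl: 
  step 13. node 1  ⊔preds=⊤  new=⊤  stable
  step 14. node 6  ⊔preds=⊤  new=⊤  stable

Least fixpoint reached:
  node 0: ⊤
  node 1: ⊤
  node 2: ⊤
  node 3: ⊤
  node 4: ⊤
  node 5: ⊤
  node 6: ⊤

no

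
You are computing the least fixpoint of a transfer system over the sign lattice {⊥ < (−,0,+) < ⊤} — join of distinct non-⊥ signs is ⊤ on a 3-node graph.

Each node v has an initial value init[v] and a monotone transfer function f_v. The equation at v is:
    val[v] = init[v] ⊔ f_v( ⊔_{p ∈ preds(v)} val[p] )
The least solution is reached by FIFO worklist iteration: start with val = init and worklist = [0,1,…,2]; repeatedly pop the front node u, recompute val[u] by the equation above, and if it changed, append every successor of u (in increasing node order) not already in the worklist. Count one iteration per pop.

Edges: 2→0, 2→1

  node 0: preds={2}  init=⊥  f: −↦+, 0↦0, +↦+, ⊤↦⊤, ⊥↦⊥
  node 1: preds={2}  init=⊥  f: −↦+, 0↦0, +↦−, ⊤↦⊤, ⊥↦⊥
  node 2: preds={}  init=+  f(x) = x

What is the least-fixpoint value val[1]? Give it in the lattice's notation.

Trace (3 dequeues):
  [1] u=0 | in + | out + | prev ⊥ | push {}
  [2] u=1 | in + | out − | prev ⊥ | push {}
  [3] u=2 | in ⊥ | out + | ==

Converged values:
  [0] +
  [1] −
  [2] +

−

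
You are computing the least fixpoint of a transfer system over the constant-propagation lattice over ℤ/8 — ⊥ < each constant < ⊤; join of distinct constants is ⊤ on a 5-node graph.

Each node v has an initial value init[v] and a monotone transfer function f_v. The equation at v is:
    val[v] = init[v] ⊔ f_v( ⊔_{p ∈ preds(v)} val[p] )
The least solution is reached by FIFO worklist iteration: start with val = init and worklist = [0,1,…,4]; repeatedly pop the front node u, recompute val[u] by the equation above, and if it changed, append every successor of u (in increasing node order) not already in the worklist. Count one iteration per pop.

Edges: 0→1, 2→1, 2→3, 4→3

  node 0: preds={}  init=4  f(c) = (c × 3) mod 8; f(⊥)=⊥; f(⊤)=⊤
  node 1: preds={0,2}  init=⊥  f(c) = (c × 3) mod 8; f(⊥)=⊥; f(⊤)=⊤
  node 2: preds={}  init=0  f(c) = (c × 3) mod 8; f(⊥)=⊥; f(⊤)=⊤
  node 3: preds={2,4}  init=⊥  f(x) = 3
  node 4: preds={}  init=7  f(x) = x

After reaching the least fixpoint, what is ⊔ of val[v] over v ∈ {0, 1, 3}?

Worklist (5 pops):
  #1 pop 0: in=⊥ → 4 (no change)
  #2 pop 1: in=⊤ → ⊤ (was ⊥); enqueue []
  #3 pop 2: in=⊥ → 0 (no change)
  #4 pop 3: in=⊤ → 3 (was ⊥); enqueue []
  #5 pop 4: in=⊥ → 7 (no change)

Fixpoint:
  val[0] = 4
  val[1] = ⊤
  val[2] = 0
  val[3] = 3
  val[4] = 7

⊤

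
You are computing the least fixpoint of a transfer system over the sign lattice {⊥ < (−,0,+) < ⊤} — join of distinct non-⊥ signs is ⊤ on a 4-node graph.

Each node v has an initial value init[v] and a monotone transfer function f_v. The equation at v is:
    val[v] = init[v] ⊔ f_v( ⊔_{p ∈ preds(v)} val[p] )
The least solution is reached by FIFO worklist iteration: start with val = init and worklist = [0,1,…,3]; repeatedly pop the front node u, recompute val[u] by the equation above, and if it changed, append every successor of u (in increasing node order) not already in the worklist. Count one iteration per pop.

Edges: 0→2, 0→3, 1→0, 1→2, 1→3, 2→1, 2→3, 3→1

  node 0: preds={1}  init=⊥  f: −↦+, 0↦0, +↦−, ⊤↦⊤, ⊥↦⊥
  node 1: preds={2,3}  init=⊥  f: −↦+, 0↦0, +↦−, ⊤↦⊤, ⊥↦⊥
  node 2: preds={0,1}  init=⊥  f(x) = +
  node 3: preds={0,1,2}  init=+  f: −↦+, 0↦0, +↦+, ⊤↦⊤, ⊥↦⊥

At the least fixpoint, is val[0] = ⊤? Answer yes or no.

yes

Iteration log — 11 steps:
  step 1. node 0  ⊔preds=⊥  new=⊥  stable
  step 2. node 1  ⊔preds=+  new=−  old=⊥  +wl: 0
  step 3. node 2  ⊔preds=−  new=+  old=⊥  +wl: 1
  step 4. node 3  ⊔preds=⊤  new=⊤  old=+  +wl: 
  step 5. node 0  ⊔preds=−  new=+  old=⊥  +wl: 2,3
  step 6. node 1  ⊔preds=⊤  new=⊤  old=−  +wl: 0
  step 7. node 2  ⊔preds=⊤  new=+  stable
  step 8. node 3  ⊔preds=⊤  new=⊤  stable
  step 9. node 0  ⊔preds=⊤  new=⊤  old=+  +wl: 2,3
  step 10. node 2  ⊔preds=⊤  new=+  stable
  step 11. node 3  ⊔preds=⊤  new=⊤  stable

Least fixpoint reached:
  node 0: ⊤
  node 1: ⊤
  node 2: +
  node 3: ⊤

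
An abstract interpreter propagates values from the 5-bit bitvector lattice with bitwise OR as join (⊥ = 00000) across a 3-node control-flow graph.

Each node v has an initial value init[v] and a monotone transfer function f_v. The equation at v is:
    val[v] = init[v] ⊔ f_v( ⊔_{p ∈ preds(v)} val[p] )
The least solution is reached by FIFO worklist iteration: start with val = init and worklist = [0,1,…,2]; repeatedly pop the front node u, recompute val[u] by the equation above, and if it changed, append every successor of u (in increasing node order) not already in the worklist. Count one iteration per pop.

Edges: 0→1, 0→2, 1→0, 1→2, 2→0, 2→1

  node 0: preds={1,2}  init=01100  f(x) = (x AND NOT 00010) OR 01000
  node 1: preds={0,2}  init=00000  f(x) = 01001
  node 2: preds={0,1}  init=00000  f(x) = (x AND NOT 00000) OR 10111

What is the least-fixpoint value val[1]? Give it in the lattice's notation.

01001

Iteration log — 6 steps:
  step 1. node 0  ⊔preds=00000  new=01100  stable
  step 2. node 1  ⊔preds=01100  new=01001  old=00000  +wl: 0
  step 3. node 2  ⊔preds=01101  new=11111  old=00000  +wl: 1
  step 4. node 0  ⊔preds=11111  new=11101  old=01100  +wl: 2
  step 5. node 1  ⊔preds=11111  new=01001  stable
  step 6. node 2  ⊔preds=11101  new=11111  stable

Least fixpoint reached:
  node 0: 11101
  node 1: 01001
  node 2: 11111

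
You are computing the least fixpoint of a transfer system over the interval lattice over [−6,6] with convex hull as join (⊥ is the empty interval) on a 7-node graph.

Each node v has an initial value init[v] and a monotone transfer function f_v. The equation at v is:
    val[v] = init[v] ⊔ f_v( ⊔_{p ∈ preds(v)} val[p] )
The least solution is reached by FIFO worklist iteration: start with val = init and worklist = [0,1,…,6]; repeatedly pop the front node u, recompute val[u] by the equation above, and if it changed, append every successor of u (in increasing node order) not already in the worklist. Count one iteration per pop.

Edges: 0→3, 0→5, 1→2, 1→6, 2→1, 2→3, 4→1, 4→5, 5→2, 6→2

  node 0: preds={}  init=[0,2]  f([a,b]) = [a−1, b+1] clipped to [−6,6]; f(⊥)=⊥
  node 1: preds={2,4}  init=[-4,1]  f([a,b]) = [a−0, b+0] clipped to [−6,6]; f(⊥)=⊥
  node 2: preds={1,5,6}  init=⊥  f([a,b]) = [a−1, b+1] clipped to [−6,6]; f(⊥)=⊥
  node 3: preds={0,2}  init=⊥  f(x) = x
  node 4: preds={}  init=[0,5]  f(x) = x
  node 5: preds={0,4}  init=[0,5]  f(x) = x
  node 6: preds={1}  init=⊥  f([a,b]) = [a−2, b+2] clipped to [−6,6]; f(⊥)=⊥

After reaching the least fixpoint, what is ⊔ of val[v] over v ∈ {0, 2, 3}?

Trace (14 dequeues):
  [1] u=0 | in ⊥ | out [0,2] | ==
  [2] u=1 | in [0,5] | out [-4,5] | prev [-4,1] | push {}
  [3] u=2 | in [-4,5] | out [-5,6] | prev ⊥ | push {1}
  [4] u=3 | in [-5,6] | out [-5,6] | prev ⊥ | push {}
  [5] u=4 | in ⊥ | out [0,5] | ==
  [6] u=5 | in [0,5] | out [0,5] | ==
  [7] u=6 | in [-4,5] | out [-6,6] | prev ⊥ | push {2}
  [8] u=1 | in [-5,6] | out [-5,6] | prev [-4,5] | push {6}
  [9] u=2 | in [-6,6] | out [-6,6] | prev [-5,6] | push {1,3}
  [10] u=6 | in [-5,6] | out [-6,6] | ==
  [11] u=1 | in [-6,6] | out [-6,6] | prev [-5,6] | push {2,6}
  [12] u=3 | in [-6,6] | out [-6,6] | prev [-5,6] | push {}
  [13] u=2 | in [-6,6] | out [-6,6] | ==
  [14] u=6 | in [-6,6] | out [-6,6] | ==

Converged values:
  [0] [0,2]
  [1] [-6,6]
  [2] [-6,6]
  [3] [-6,6]
  [4] [0,5]
  [5] [0,5]
  [6] [-6,6]

[-6,6]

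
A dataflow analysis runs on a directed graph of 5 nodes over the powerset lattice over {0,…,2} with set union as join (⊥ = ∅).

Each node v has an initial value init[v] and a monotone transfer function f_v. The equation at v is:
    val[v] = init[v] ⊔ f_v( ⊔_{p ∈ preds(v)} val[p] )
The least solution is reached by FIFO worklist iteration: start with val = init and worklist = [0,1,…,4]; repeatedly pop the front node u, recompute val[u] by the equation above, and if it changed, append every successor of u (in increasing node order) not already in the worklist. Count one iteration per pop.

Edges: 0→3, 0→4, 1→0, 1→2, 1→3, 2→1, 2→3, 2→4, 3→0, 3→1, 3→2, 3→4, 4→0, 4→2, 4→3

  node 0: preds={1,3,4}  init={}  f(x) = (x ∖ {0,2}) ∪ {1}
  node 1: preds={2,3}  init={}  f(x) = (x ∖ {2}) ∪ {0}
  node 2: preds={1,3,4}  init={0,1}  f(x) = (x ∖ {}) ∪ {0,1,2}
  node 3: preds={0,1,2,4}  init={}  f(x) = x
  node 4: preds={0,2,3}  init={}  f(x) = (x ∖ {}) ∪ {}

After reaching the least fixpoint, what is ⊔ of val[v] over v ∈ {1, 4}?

{0,1,2}

Worklist (9 pops):
  #1 pop 0: in={} → {1} (was {}); enqueue []
  #2 pop 1: in={0,1} → {0,1} (was {}); enqueue [0]
  #3 pop 2: in={0,1} → {0,1,2} (was {0,1}); enqueue [1]
  #4 pop 3: in={0,1,2} → {0,1,2} (was {}); enqueue [2]
  #5 pop 4: in={0,1,2} → {0,1,2} (was {}); enqueue [3]
  #6 pop 0: in={0,1,2} → {1} (no change)
  #7 pop 1: in={0,1,2} → {0,1} (no change)
  #8 pop 2: in={0,1,2} → {0,1,2} (no change)
  #9 pop 3: in={0,1,2} → {0,1,2} (no change)

Fixpoint:
  val[0] = {1}
  val[1] = {0,1}
  val[2] = {0,1,2}
  val[3] = {0,1,2}
  val[4] = {0,1,2}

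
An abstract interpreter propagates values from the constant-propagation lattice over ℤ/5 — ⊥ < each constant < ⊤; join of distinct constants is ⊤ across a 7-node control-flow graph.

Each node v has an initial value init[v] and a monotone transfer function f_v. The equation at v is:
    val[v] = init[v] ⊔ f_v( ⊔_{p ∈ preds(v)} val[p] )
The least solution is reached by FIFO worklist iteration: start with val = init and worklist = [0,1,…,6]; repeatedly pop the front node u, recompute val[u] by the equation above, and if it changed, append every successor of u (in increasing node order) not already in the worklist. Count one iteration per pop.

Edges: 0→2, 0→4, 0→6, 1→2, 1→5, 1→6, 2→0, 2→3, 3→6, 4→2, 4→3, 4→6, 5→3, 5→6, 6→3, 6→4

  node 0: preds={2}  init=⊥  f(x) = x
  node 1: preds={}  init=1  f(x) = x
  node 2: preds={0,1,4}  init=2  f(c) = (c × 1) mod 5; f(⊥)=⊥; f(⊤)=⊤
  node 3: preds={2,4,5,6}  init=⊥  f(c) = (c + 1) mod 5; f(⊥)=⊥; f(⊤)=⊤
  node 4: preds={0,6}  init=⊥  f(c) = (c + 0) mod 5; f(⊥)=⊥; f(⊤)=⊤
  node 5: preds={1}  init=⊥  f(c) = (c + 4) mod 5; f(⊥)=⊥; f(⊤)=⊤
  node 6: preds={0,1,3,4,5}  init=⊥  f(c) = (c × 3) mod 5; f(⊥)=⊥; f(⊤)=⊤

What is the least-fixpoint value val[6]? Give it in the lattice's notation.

⊤

Trace (14 dequeues):
  [1] u=0 | in 2 | out 2 | prev ⊥ | push {}
  [2] u=1 | in ⊥ | out 1 | ==
  [3] u=2 | in ⊤ | out ⊤ | prev 2 | push {0}
  [4] u=3 | in ⊤ | out ⊤ | prev ⊥ | push {}
  [5] u=4 | in 2 | out 2 | prev ⊥ | push {2,3}
  [6] u=5 | in 1 | out 0 | prev ⊥ | push {}
  [7] u=6 | in ⊤ | out ⊤ | prev ⊥ | push {4}
  [8] u=0 | in ⊤ | out ⊤ | prev 2 | push {6}
  [9] u=2 | in ⊤ | out ⊤ | ==
  [10] u=3 | in ⊤ | out ⊤ | ==
  [11] u=4 | in ⊤ | out ⊤ | prev 2 | push {2,3}
  [12] u=6 | in ⊤ | out ⊤ | ==
  [13] u=2 | in ⊤ | out ⊤ | ==
  [14] u=3 | in ⊤ | out ⊤ | ==

Converged values:
  [0] ⊤
  [1] 1
  [2] ⊤
  [3] ⊤
  [4] ⊤
  [5] 0
  [6] ⊤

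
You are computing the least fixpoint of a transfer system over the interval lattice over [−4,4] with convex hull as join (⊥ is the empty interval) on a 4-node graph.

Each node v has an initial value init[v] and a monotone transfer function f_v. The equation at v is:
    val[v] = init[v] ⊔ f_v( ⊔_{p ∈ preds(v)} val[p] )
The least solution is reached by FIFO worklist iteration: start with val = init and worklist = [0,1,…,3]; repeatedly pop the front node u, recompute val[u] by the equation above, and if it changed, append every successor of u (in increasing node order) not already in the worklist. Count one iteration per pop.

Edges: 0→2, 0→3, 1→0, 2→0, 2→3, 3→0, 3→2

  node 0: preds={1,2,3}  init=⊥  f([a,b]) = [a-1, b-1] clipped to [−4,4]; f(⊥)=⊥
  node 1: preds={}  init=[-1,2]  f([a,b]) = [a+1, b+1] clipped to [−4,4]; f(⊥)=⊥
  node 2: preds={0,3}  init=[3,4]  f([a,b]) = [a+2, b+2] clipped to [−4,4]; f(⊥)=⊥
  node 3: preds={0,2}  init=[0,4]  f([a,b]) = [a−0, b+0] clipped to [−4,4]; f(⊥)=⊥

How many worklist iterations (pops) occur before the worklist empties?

12

Iteration log — 12 steps:
  step 1. node 0  ⊔preds=[-1,4]  new=[-2,3]  old=⊥  +wl: 
  step 2. node 1  ⊔preds=⊥  new=[-1,2]  stable
  step 3. node 2  ⊔preds=[-2,4]  new=[0,4]  old=[3,4]  +wl: 0
  step 4. node 3  ⊔preds=[-2,4]  new=[-2,4]  old=[0,4]  +wl: 2
  step 5. node 0  ⊔preds=[-2,4]  new=[-3,3]  old=[-2,3]  +wl: 3
  step 6. node 2  ⊔preds=[-3,4]  new=[-1,4]  old=[0,4]  +wl: 0
  step 7. node 3  ⊔preds=[-3,4]  new=[-3,4]  old=[-2,4]  +wl: 2
  step 8. node 0  ⊔preds=[-3,4]  new=[-4,3]  old=[-3,3]  +wl: 3
  step 9. node 2  ⊔preds=[-4,4]  new=[-2,4]  old=[-1,4]  +wl: 0
  step 10. node 3  ⊔preds=[-4,4]  new=[-4,4]  old=[-3,4]  +wl: 2
  step 11. node 0  ⊔preds=[-4,4]  new=[-4,3]  stable
  step 12. node 2  ⊔preds=[-4,4]  new=[-2,4]  stable

Least fixpoint reached:
  node 0: [-4,3]
  node 1: [-1,2]
  node 2: [-2,4]
  node 3: [-4,4]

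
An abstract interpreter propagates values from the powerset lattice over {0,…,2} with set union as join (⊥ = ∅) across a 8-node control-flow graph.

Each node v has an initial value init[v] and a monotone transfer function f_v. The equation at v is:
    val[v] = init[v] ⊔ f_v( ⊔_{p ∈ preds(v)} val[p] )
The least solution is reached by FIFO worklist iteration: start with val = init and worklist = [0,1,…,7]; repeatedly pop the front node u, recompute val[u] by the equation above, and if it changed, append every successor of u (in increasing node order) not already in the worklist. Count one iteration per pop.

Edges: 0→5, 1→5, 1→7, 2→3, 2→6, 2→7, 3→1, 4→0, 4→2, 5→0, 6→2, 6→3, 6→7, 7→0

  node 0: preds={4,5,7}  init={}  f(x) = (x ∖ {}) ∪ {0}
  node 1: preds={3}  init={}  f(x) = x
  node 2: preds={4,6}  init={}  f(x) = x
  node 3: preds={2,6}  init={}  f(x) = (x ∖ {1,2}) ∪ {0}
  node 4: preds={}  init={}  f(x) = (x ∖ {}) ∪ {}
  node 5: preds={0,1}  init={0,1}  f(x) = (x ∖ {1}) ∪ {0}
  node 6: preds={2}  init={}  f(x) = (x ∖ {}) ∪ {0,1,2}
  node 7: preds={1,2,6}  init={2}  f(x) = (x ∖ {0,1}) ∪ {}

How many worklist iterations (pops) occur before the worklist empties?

15

Iteration log — 15 steps:
  step 1. node 0  ⊔preds={0,1,2}  new={0,1,2}  old={}  +wl: 
  step 2. node 1  ⊔preds={}  new={}  stable
  step 3. node 2  ⊔preds={}  new={}  stable
  step 4. node 3  ⊔preds={}  new={0}  old={}  +wl: 1
  step 5. node 4  ⊔preds={}  new={}  stable
  step 6. node 5  ⊔preds={0,1,2}  new={0,1,2}  old={0,1}  +wl: 0
  step 7. node 6  ⊔preds={}  new={0,1,2}  old={}  +wl: 2,3
  step 8. node 7  ⊔preds={0,1,2}  new={2}  stable
  step 9. node 1  ⊔preds={0}  new={0}  old={}  +wl: 5,7
  step 10. node 0  ⊔preds={0,1,2}  new={0,1,2}  stable
  step 11. node 2  ⊔preds={0,1,2}  new={0,1,2}  old={}  +wl: 6
  step 12. node 3  ⊔preds={0,1,2}  new={0}  stable
  step 13. node 5  ⊔preds={0,1,2}  new={0,1,2}  stable
  step 14. node 7  ⊔preds={0,1,2}  new={2}  stable
  step 15. node 6  ⊔preds={0,1,2}  new={0,1,2}  stable

Least fixpoint reached:
  node 0: {0,1,2}
  node 1: {0}
  node 2: {0,1,2}
  node 3: {0}
  node 4: {}
  node 5: {0,1,2}
  node 6: {0,1,2}
  node 7: {2}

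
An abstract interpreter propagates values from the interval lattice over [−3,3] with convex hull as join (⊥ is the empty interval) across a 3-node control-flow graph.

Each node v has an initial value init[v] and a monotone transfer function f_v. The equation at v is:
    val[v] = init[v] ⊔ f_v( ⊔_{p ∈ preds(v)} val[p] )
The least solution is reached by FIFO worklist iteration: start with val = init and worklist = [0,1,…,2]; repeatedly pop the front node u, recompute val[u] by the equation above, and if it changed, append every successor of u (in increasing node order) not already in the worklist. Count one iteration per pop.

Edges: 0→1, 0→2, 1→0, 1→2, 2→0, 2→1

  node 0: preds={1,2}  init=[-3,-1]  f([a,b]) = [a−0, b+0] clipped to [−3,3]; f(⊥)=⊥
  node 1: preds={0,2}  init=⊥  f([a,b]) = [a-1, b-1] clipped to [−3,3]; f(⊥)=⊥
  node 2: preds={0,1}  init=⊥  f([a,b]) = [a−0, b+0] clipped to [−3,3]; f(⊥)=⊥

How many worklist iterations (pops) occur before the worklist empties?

5

Trace (5 dequeues):
  [1] u=0 | in ⊥ | out [-3,-1] | ==
  [2] u=1 | in [-3,-1] | out [-3,-2] | prev ⊥ | push {0}
  [3] u=2 | in [-3,-1] | out [-3,-1] | prev ⊥ | push {1}
  [4] u=0 | in [-3,-1] | out [-3,-1] | ==
  [5] u=1 | in [-3,-1] | out [-3,-2] | ==

Converged values:
  [0] [-3,-1]
  [1] [-3,-2]
  [2] [-3,-1]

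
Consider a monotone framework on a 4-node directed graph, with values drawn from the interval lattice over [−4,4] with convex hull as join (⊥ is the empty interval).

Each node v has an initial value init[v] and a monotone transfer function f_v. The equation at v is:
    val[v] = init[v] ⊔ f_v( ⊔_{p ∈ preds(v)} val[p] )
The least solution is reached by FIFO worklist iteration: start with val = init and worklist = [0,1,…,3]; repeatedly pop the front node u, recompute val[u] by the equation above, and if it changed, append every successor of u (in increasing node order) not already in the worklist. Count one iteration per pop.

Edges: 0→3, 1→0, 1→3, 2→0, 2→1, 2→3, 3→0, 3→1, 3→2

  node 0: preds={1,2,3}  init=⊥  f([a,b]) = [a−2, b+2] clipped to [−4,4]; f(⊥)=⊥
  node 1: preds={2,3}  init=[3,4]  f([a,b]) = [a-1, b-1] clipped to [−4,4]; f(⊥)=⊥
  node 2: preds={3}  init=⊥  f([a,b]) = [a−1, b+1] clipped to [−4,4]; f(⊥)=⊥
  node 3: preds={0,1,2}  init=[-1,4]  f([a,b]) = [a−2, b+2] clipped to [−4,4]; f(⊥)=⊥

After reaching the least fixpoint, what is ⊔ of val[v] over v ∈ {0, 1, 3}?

[-4,4]

Worklist (10 pops):
  #1 pop 0: in=[-1,4] → [-3,4] (was ⊥); enqueue []
  #2 pop 1: in=[-1,4] → [-2,4] (was [3,4]); enqueue [0]
  #3 pop 2: in=[-1,4] → [-2,4] (was ⊥); enqueue [1]
  #4 pop 3: in=[-3,4] → [-4,4] (was [-1,4]); enqueue [2]
  #5 pop 0: in=[-4,4] → [-4,4] (was [-3,4]); enqueue [3]
  #6 pop 1: in=[-4,4] → [-4,4] (was [-2,4]); enqueue [0]
  #7 pop 2: in=[-4,4] → [-4,4] (was [-2,4]); enqueue [1]
  #8 pop 3: in=[-4,4] → [-4,4] (no change)
  #9 pop 0: in=[-4,4] → [-4,4] (no change)
  #10 pop 1: in=[-4,4] → [-4,4] (no change)

Fixpoint:
  val[0] = [-4,4]
  val[1] = [-4,4]
  val[2] = [-4,4]
  val[3] = [-4,4]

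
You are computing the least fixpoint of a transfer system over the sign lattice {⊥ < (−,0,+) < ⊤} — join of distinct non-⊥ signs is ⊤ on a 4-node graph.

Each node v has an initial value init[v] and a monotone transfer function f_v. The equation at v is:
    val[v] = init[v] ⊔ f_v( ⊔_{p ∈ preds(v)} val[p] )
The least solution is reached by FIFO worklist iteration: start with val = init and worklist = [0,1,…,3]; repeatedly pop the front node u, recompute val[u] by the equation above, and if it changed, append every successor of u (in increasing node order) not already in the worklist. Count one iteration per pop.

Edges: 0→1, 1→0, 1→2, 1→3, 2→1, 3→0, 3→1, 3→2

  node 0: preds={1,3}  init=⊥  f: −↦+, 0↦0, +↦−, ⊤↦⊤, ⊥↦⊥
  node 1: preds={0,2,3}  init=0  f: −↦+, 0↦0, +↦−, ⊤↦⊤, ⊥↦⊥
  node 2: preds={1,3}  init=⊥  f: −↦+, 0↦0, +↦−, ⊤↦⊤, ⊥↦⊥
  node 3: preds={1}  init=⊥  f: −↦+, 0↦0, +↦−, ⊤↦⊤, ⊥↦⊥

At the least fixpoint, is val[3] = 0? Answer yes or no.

Worklist (7 pops):
  #1 pop 0: in=0 → 0 (was ⊥); enqueue []
  #2 pop 1: in=0 → 0 (no change)
  #3 pop 2: in=0 → 0 (was ⊥); enqueue [1]
  #4 pop 3: in=0 → 0 (was ⊥); enqueue [0,2]
  #5 pop 1: in=0 → 0 (no change)
  #6 pop 0: in=0 → 0 (no change)
  #7 pop 2: in=0 → 0 (no change)

Fixpoint:
  val[0] = 0
  val[1] = 0
  val[2] = 0
  val[3] = 0

yes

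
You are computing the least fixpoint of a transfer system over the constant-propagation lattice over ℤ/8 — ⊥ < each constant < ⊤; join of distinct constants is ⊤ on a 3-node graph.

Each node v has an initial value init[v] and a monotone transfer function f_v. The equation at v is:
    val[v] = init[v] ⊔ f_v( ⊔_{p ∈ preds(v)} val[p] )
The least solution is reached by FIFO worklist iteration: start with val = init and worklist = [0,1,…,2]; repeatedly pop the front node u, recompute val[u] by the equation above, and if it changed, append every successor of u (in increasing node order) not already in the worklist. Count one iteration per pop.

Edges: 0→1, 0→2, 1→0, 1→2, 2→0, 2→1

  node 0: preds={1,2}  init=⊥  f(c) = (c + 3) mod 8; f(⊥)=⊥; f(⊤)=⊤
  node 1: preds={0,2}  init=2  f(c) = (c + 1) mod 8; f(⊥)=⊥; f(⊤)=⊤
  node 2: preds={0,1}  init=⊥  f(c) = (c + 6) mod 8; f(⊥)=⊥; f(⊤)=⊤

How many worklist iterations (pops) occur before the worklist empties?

Trace (6 dequeues):
  [1] u=0 | in 2 | out 5 | prev ⊥ | push {}
  [2] u=1 | in 5 | out ⊤ | prev 2 | push {0}
  [3] u=2 | in ⊤ | out ⊤ | prev ⊥ | push {1}
  [4] u=0 | in ⊤ | out ⊤ | prev 5 | push {2}
  [5] u=1 | in ⊤ | out ⊤ | ==
  [6] u=2 | in ⊤ | out ⊤ | ==

Converged values:
  [0] ⊤
  [1] ⊤
  [2] ⊤

6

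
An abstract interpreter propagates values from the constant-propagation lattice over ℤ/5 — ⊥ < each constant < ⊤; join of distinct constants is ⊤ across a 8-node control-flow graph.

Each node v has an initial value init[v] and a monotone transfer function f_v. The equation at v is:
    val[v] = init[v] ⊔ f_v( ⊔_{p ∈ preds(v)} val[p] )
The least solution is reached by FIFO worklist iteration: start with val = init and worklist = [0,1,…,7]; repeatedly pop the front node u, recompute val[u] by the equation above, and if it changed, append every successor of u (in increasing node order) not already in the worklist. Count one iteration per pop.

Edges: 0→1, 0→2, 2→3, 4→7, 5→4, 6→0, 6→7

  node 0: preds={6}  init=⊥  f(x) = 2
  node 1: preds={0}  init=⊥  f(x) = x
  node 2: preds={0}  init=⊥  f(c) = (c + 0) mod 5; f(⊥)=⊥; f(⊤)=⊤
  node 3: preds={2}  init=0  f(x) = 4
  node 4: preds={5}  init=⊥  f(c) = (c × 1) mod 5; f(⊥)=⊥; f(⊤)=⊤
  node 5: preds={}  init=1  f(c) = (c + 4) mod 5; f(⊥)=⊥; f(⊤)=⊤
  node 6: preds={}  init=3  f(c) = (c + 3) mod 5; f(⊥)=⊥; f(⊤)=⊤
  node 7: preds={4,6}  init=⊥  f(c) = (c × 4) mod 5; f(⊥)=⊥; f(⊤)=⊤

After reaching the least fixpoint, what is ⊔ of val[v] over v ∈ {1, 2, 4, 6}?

Worklist (8 pops):
  #1 pop 0: in=3 → 2 (was ⊥); enqueue []
  #2 pop 1: in=2 → 2 (was ⊥); enqueue []
  #3 pop 2: in=2 → 2 (was ⊥); enqueue []
  #4 pop 3: in=2 → ⊤ (was 0); enqueue []
  #5 pop 4: in=1 → 1 (was ⊥); enqueue []
  #6 pop 5: in=⊥ → 1 (no change)
  #7 pop 6: in=⊥ → 3 (no change)
  #8 pop 7: in=⊤ → ⊤ (was ⊥); enqueue []

Fixpoint:
  val[0] = 2
  val[1] = 2
  val[2] = 2
  val[3] = ⊤
  val[4] = 1
  val[5] = 1
  val[6] = 3
  val[7] = ⊤

⊤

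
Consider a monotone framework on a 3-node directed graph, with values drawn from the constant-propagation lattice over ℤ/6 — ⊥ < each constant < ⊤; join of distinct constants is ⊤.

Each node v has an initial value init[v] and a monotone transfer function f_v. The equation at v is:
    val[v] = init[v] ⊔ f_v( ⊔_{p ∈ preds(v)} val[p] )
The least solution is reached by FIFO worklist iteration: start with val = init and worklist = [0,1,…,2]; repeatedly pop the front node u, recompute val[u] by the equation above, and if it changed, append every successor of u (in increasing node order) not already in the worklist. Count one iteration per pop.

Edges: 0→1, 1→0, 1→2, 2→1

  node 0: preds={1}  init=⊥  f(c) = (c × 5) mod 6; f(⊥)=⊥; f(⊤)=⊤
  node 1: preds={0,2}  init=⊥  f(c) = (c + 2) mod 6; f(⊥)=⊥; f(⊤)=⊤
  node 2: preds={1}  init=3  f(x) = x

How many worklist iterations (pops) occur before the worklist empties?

8

Iteration log — 8 steps:
  step 1. node 0  ⊔preds=⊥  new=⊥  stable
  step 2. node 1  ⊔preds=3  new=5  old=⊥  +wl: 0
  step 3. node 2  ⊔preds=5  new=⊤  old=3  +wl: 1
  step 4. node 0  ⊔preds=5  new=1  old=⊥  +wl: 
  step 5. node 1  ⊔preds=⊤  new=⊤  old=5  +wl: 0,2
  step 6. node 0  ⊔preds=⊤  new=⊤  old=1  +wl: 1
  step 7. node 2  ⊔preds=⊤  new=⊤  stable
  step 8. node 1  ⊔preds=⊤  new=⊤  stable

Least fixpoint reached:
  node 0: ⊤
  node 1: ⊤
  node 2: ⊤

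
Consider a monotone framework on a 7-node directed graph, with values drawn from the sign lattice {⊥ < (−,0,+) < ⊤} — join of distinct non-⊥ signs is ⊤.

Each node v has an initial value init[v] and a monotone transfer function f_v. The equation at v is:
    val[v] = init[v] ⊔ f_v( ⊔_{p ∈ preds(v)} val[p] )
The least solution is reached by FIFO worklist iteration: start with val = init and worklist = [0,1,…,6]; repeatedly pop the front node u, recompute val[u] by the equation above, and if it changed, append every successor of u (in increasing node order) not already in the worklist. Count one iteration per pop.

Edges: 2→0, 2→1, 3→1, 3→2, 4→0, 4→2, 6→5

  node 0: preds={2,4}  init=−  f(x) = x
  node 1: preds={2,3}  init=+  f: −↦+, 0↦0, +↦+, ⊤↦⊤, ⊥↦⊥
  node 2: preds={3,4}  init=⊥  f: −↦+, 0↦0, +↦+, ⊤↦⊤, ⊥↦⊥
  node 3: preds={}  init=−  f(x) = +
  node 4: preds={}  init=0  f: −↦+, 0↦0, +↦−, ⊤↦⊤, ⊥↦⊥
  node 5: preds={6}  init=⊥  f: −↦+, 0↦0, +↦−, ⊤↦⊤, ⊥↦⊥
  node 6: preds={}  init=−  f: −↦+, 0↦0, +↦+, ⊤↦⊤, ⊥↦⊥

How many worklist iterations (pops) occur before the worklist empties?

Trace (10 dequeues):
  [1] u=0 | in 0 | out ⊤ | prev − | push {}
  [2] u=1 | in − | out + | ==
  [3] u=2 | in ⊤ | out ⊤ | prev ⊥ | push {0,1}
  [4] u=3 | in ⊥ | out ⊤ | prev − | push {2}
  [5] u=4 | in ⊥ | out 0 | ==
  [6] u=5 | in − | out + | prev ⊥ | push {}
  [7] u=6 | in ⊥ | out − | ==
  [8] u=0 | in ⊤ | out ⊤ | ==
  [9] u=1 | in ⊤ | out ⊤ | prev + | push {}
  [10] u=2 | in ⊤ | out ⊤ | ==

Converged values:
  [0] ⊤
  [1] ⊤
  [2] ⊤
  [3] ⊤
  [4] 0
  [5] +
  [6] −

10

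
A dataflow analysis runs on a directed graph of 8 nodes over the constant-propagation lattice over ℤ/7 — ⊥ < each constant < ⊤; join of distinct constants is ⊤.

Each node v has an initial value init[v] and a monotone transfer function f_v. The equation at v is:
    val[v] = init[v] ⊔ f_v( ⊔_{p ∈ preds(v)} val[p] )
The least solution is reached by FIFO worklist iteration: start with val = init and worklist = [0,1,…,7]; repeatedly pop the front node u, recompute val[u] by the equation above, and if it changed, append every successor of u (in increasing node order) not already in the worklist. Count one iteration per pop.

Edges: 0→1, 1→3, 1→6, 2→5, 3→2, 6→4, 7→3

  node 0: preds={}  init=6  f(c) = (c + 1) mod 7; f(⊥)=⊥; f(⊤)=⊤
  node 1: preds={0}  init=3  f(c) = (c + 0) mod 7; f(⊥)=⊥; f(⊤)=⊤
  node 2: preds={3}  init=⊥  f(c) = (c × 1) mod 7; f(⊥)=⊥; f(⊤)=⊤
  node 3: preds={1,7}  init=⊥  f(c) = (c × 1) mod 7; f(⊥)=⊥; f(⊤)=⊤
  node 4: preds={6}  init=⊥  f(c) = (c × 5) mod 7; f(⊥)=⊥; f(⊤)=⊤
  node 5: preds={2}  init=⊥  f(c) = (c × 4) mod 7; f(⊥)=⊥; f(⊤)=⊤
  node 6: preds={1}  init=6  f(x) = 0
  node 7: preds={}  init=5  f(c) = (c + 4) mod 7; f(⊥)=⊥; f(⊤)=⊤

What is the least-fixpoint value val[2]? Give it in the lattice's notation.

Trace (11 dequeues):
  [1] u=0 | in ⊥ | out 6 | ==
  [2] u=1 | in 6 | out ⊤ | prev 3 | push {}
  [3] u=2 | in ⊥ | out ⊥ | ==
  [4] u=3 | in ⊤ | out ⊤ | prev ⊥ | push {2}
  [5] u=4 | in 6 | out 2 | prev ⊥ | push {}
  [6] u=5 | in ⊥ | out ⊥ | ==
  [7] u=6 | in ⊤ | out ⊤ | prev 6 | push {4}
  [8] u=7 | in ⊥ | out 5 | ==
  [9] u=2 | in ⊤ | out ⊤ | prev ⊥ | push {5}
  [10] u=4 | in ⊤ | out ⊤ | prev 2 | push {}
  [11] u=5 | in ⊤ | out ⊤ | prev ⊥ | push {}

Converged values:
  [0] 6
  [1] ⊤
  [2] ⊤
  [3] ⊤
  [4] ⊤
  [5] ⊤
  [6] ⊤
  [7] 5

⊤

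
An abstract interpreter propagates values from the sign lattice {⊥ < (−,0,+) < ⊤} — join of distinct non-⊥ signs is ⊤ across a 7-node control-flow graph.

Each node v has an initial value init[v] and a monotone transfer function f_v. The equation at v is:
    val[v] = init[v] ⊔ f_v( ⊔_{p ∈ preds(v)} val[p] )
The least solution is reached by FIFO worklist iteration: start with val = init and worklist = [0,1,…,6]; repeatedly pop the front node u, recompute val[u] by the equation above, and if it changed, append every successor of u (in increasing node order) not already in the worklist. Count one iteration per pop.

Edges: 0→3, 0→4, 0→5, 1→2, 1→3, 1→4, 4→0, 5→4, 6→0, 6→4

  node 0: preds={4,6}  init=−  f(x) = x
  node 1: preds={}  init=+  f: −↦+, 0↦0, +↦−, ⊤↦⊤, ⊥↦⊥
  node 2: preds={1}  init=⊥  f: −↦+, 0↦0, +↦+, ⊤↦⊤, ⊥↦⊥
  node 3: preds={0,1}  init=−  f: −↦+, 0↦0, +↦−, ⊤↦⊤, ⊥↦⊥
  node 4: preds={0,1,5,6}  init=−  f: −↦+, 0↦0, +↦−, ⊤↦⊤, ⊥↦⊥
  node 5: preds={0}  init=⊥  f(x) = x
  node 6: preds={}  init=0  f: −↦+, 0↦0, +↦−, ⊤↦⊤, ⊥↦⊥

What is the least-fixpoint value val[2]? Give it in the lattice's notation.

+

Iteration log — 9 steps:
  step 1. node 0  ⊔preds=⊤  new=⊤  old=−  +wl: 
  step 2. node 1  ⊔preds=⊥  new=+  stable
  step 3. node 2  ⊔preds=+  new=+  old=⊥  +wl: 
  step 4. node 3  ⊔preds=⊤  new=⊤  old=−  +wl: 
  step 5. node 4  ⊔preds=⊤  new=⊤  old=−  +wl: 0
  step 6. node 5  ⊔preds=⊤  new=⊤  old=⊥  +wl: 4
  step 7. node 6  ⊔preds=⊥  new=0  stable
  step 8. node 0  ⊔preds=⊤  new=⊤  stable
  step 9. node 4  ⊔preds=⊤  new=⊤  stable

Least fixpoint reached:
  node 0: ⊤
  node 1: +
  node 2: +
  node 3: ⊤
  node 4: ⊤
  node 5: ⊤
  node 6: 0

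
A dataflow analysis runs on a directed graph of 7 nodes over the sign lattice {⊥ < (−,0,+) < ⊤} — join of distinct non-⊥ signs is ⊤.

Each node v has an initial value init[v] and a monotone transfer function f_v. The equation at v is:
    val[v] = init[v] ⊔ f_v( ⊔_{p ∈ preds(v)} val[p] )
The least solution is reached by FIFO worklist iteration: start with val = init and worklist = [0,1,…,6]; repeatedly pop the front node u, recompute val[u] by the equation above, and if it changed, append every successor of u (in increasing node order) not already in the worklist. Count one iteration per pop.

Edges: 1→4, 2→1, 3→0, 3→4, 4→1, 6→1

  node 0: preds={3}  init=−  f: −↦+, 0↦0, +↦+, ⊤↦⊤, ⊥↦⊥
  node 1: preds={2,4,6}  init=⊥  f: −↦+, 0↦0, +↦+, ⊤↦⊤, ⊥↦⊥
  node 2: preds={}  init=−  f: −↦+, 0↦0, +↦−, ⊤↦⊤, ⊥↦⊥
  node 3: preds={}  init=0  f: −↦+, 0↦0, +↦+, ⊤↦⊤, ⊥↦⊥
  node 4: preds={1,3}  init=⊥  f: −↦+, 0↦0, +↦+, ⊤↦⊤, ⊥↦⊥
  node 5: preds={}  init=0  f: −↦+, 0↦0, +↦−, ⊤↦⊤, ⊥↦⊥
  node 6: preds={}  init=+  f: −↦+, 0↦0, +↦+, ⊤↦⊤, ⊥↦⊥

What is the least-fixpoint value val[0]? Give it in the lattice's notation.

⊤

Trace (8 dequeues):
  [1] u=0 | in 0 | out ⊤ | prev − | push {}
  [2] u=1 | in ⊤ | out ⊤ | prev ⊥ | push {}
  [3] u=2 | in ⊥ | out − | ==
  [4] u=3 | in ⊥ | out 0 | ==
  [5] u=4 | in ⊤ | out ⊤ | prev ⊥ | push {1}
  [6] u=5 | in ⊥ | out 0 | ==
  [7] u=6 | in ⊥ | out + | ==
  [8] u=1 | in ⊤ | out ⊤ | ==

Converged values:
  [0] ⊤
  [1] ⊤
  [2] −
  [3] 0
  [4] ⊤
  [5] 0
  [6] +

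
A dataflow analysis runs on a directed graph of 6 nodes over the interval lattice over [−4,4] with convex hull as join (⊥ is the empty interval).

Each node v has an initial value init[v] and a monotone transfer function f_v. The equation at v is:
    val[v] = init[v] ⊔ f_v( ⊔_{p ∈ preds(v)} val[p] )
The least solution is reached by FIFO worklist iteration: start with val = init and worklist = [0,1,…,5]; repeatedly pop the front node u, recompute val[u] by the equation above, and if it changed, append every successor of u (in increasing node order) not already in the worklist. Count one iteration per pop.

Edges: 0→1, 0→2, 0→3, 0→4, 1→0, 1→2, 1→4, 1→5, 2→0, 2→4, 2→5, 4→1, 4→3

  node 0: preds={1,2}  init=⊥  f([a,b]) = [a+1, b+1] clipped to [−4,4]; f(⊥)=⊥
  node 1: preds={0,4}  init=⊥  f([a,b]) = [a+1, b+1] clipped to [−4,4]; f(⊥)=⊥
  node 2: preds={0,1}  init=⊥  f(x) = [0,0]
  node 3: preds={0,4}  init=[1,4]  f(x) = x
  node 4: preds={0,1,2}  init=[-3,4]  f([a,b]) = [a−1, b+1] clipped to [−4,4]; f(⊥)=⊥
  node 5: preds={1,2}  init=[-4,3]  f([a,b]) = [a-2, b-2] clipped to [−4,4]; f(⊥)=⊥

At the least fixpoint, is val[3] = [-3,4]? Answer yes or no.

Iteration log — 11 steps:
  step 1. node 0  ⊔preds=⊥  new=⊥  stable
  step 2. node 1  ⊔preds=[-3,4]  new=[-2,4]  old=⊥  +wl: 0
  step 3. node 2  ⊔preds=[-2,4]  new=[0,0]  old=⊥  +wl: 
  step 4. node 3  ⊔preds=[-3,4]  new=[-3,4]  old=[1,4]  +wl: 
  step 5. node 4  ⊔preds=[-2,4]  new=[-3,4]  stable
  step 6. node 5  ⊔preds=[-2,4]  new=[-4,3]  stable
  step 7. node 0  ⊔preds=[-2,4]  new=[-1,4]  old=⊥  +wl: 1,2,3,4
  step 8. node 1  ⊔preds=[-3,4]  new=[-2,4]  stable
  step 9. node 2  ⊔preds=[-2,4]  new=[0,0]  stable
  step 10. node 3  ⊔preds=[-3,4]  new=[-3,4]  stable
  step 11. node 4  ⊔preds=[-2,4]  new=[-3,4]  stable

Least fixpoint reached:
  node 0: [-1,4]
  node 1: [-2,4]
  node 2: [0,0]
  node 3: [-3,4]
  node 4: [-3,4]
  node 5: [-4,3]

yes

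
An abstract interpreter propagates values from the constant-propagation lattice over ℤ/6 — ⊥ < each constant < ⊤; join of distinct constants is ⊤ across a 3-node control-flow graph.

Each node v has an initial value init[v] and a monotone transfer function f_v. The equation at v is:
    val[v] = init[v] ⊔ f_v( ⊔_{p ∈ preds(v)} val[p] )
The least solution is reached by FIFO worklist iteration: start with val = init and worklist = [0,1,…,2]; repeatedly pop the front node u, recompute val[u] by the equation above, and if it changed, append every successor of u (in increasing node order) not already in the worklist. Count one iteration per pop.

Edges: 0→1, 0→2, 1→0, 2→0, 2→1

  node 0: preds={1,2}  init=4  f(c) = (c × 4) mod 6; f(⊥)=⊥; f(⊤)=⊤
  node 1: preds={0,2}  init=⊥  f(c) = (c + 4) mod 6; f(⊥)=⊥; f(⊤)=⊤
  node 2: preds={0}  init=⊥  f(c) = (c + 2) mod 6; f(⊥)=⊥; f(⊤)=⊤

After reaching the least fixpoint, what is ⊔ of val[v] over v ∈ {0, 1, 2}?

⊤

Worklist (8 pops):
  #1 pop 0: in=⊥ → 4 (no change)
  #2 pop 1: in=4 → 2 (was ⊥); enqueue [0]
  #3 pop 2: in=4 → 0 (was ⊥); enqueue [1]
  #4 pop 0: in=⊤ → ⊤ (was 4); enqueue [2]
  #5 pop 1: in=⊤ → ⊤ (was 2); enqueue [0]
  #6 pop 2: in=⊤ → ⊤ (was 0); enqueue [1]
  #7 pop 0: in=⊤ → ⊤ (no change)
  #8 pop 1: in=⊤ → ⊤ (no change)

Fixpoint:
  val[0] = ⊤
  val[1] = ⊤
  val[2] = ⊤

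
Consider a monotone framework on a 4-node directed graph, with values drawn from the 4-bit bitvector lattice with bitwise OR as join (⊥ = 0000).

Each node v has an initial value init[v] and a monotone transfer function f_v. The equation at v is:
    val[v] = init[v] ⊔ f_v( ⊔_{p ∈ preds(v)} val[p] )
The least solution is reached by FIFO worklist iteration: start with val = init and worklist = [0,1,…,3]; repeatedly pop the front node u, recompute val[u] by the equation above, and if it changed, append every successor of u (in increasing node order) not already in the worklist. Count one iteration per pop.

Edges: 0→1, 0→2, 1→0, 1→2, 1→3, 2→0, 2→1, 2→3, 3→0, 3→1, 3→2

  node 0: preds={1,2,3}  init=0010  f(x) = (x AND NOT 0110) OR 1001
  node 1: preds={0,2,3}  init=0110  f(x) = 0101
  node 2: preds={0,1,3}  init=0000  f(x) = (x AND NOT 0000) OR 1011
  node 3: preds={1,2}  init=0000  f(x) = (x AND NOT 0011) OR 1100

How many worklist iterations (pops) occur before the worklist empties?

Iteration log — 7 steps:
  step 1. node 0  ⊔preds=0110  new=1011  old=0010  +wl: 
  step 2. node 1  ⊔preds=1011  new=0111  old=0110  +wl: 0
  step 3. node 2  ⊔preds=1111  new=1111  old=0000  +wl: 1
  step 4. node 3  ⊔preds=1111  new=1100  old=0000  +wl: 2
  step 5. node 0  ⊔preds=1111  new=1011  stable
  step 6. node 1  ⊔preds=1111  new=0111  stable
  step 7. node 2  ⊔preds=1111  new=1111  stable

Least fixpoint reached:
  node 0: 1011
  node 1: 0111
  node 2: 1111
  node 3: 1100

7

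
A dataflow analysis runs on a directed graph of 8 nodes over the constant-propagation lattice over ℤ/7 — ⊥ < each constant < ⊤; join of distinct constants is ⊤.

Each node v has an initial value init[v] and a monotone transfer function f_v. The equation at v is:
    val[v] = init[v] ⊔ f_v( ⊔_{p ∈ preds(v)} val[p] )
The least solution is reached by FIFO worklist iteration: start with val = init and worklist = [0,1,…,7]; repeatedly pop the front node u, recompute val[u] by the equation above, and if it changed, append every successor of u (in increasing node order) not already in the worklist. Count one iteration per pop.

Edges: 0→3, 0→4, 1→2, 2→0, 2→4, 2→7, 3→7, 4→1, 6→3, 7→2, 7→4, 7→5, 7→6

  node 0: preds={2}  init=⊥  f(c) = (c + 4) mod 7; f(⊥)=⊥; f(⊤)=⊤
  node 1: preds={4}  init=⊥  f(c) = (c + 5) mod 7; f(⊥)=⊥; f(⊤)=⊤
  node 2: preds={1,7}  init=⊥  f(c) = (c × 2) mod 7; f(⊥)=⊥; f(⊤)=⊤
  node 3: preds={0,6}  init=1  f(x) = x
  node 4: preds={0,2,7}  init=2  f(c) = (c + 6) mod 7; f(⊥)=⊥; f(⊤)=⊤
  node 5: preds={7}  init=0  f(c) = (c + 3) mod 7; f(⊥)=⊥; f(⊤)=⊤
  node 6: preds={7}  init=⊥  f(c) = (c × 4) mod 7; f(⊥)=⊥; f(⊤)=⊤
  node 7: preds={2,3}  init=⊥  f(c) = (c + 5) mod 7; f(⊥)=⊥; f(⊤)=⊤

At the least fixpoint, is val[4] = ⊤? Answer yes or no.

yes

Trace (19 dequeues):
  [1] u=0 | in ⊥ | out ⊥ | ==
  [2] u=1 | in 2 | out 0 | prev ⊥ | push {}
  [3] u=2 | in 0 | out 0 | prev ⊥ | push {0}
  [4] u=3 | in ⊥ | out 1 | ==
  [5] u=4 | in 0 | out ⊤ | prev 2 | push {1}
  [6] u=5 | in ⊥ | out 0 | ==
  [7] u=6 | in ⊥ | out ⊥ | ==
  [8] u=7 | in ⊤ | out ⊤ | prev ⊥ | push {2,4,5,6}
  [9] u=0 | in 0 | out 4 | prev ⊥ | push {3}
  [10] u=1 | in ⊤ | out ⊤ | prev 0 | push {}
  [11] u=2 | in ⊤ | out ⊤ | prev 0 | push {0,7}
  [12] u=4 | in ⊤ | out ⊤ | ==
  [13] u=5 | in ⊤ | out ⊤ | prev 0 | push {}
  [14] u=6 | in ⊤ | out ⊤ | prev ⊥ | push {}
  [15] u=3 | in ⊤ | out ⊤ | prev 1 | push {}
  [16] u=0 | in ⊤ | out ⊤ | prev 4 | push {3,4}
  [17] u=7 | in ⊤ | out ⊤ | ==
  [18] u=3 | in ⊤ | out ⊤ | ==
  [19] u=4 | in ⊤ | out ⊤ | ==

Converged values:
  [0] ⊤
  [1] ⊤
  [2] ⊤
  [3] ⊤
  [4] ⊤
  [5] ⊤
  [6] ⊤
  [7] ⊤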